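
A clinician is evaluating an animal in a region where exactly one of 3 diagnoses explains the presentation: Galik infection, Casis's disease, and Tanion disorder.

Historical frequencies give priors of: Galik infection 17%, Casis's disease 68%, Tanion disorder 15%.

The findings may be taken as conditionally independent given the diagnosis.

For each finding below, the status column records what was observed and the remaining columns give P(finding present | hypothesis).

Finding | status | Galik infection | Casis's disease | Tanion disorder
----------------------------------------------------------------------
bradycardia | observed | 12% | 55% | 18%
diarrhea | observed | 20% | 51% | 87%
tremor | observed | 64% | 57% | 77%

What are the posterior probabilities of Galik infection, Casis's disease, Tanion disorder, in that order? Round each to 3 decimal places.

0.020, 0.840, 0.140

Multiply each prior by the joint likelihood of the evidence pattern:
  Galik infection: 0.17 × 0.12 × 0.20 × 0.64 = 0.0026112
  Casis's disease: 0.68 × 0.55 × 0.51 × 0.57 = 0.10872
  Tanion disorder: 0.15 × 0.18 × 0.87 × 0.77 = 0.018087
Marginal likelihood of the evidence = 0.12942.
P(Galik infection | evidence) = 0.0026112 / 0.12942 ≈ 0.020
P(Casis's disease | evidence) = 0.10872 / 0.12942 ≈ 0.840
P(Tanion disorder | evidence) = 0.018087 / 0.12942 ≈ 0.140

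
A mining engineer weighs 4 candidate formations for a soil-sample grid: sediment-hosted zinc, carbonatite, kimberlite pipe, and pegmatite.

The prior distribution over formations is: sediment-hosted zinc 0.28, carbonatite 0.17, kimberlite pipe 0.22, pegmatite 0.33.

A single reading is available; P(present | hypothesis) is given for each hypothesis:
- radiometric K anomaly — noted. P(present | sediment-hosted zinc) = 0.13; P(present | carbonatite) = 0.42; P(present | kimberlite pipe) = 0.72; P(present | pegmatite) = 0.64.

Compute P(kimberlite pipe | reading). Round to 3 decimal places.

0.332

By Bayes' rule, the unnormalized weight for each hypothesis is prior × likelihood:
  sediment-hosted zinc: 0.28 × 0.13 = 0.0364
  carbonatite: 0.17 × 0.42 = 0.0714
  kimberlite pipe: 0.22 × 0.72 = 0.1584
  pegmatite: 0.33 × 0.64 = 0.2112
Normalizing constant Z = 0.0364 + 0.0714 + 0.1584 + 0.2112 = 0.4774.
P(kimberlite pipe | evidence) = 0.1584 / 0.4774 ≈ 0.332.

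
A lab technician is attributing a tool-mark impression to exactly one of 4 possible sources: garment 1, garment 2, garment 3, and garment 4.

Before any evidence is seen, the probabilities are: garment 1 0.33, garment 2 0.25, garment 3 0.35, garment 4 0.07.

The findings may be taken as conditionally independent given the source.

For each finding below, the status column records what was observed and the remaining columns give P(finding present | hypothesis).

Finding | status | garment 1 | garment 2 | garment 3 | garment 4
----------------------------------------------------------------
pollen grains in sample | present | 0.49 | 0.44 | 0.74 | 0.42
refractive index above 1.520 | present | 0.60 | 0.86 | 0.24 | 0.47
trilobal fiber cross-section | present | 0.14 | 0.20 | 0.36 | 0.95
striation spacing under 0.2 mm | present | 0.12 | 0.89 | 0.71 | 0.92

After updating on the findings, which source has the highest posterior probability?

garment 2

For each hypothesis, the unnormalized posterior weight is prior × product of the finding likelihoods:
  garment 1: 0.33 × 0.49 × 0.60 × 0.14 × 0.12 = 0.0016299
  garment 2: 0.25 × 0.44 × 0.86 × 0.20 × 0.89 = 0.016839
  garment 3: 0.35 × 0.74 × 0.24 × 0.36 × 0.71 = 0.015888
  garment 4: 0.07 × 0.42 × 0.47 × 0.95 × 0.92 = 0.012077
Marginal likelihood of the evidence = 0.046434.
P(garment 1 | evidence) ≈ 0.0016299 / 0.046434 ≈ 0.035
P(garment 2 | evidence) ≈ 0.016839 / 0.046434 ≈ 0.363
P(garment 3 | evidence) ≈ 0.015888 / 0.046434 ≈ 0.342
P(garment 4 | evidence) ≈ 0.012077 / 0.046434 ≈ 0.260
The largest is 0.363, so garment 2 is most probable.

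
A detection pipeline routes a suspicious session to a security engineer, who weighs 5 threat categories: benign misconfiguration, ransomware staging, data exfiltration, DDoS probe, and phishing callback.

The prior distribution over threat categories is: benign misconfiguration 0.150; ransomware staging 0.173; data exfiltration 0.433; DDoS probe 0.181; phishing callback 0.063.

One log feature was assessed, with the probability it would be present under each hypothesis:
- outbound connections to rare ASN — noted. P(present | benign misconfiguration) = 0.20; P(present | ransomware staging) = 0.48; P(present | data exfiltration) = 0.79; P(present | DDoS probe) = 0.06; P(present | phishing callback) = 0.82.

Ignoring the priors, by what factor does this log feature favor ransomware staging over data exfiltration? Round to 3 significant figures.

0.608

The Bayes factor is the ratio of the two likelihoods.
  ransomware staging: 0.48
  data exfiltration: 0.79
Bayes factor = 0.48 / 0.79 ≈ 0.608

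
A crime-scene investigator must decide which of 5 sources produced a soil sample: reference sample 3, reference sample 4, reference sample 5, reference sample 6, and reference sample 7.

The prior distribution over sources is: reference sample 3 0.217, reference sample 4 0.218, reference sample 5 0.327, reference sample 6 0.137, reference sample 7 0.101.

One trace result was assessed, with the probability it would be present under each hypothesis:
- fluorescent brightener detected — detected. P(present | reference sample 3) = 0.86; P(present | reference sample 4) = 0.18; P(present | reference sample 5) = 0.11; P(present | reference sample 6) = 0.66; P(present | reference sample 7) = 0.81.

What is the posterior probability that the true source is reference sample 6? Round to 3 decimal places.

By Bayes' rule, the unnormalized weight for each hypothesis is prior × likelihood:
  reference sample 3: 0.217 × 0.86 = 0.18662
  reference sample 4: 0.218 × 0.18 = 0.03924
  reference sample 5: 0.327 × 0.11 = 0.03597
  reference sample 6: 0.137 × 0.66 = 0.09042
  reference sample 7: 0.101 × 0.81 = 0.08181
The unnormalized weights sum to 0.43406.
P(reference sample 6 | evidence) = 0.09042 / 0.43406 ≈ 0.208.

0.208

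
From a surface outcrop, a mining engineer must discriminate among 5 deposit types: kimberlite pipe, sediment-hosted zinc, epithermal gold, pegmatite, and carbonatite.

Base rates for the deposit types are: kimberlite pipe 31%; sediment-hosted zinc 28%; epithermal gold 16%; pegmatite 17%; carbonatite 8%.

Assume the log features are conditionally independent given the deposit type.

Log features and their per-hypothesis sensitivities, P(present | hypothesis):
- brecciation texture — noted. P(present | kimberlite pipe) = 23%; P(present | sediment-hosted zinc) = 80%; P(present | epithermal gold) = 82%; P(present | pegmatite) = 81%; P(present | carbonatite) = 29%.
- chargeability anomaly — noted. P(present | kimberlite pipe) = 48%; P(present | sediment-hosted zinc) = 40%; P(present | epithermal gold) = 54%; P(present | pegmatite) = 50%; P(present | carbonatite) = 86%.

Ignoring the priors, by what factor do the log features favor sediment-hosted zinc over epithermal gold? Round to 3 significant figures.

0.723

Take the product of per-log feature likelihoods under each hypothesis, then divide.
  sediment-hosted zinc: 0.80 × 0.40 = 0.32
  epithermal gold: 0.82 × 0.54 = 0.4428
Bayes factor = 0.32 / 0.4428 ≈ 0.723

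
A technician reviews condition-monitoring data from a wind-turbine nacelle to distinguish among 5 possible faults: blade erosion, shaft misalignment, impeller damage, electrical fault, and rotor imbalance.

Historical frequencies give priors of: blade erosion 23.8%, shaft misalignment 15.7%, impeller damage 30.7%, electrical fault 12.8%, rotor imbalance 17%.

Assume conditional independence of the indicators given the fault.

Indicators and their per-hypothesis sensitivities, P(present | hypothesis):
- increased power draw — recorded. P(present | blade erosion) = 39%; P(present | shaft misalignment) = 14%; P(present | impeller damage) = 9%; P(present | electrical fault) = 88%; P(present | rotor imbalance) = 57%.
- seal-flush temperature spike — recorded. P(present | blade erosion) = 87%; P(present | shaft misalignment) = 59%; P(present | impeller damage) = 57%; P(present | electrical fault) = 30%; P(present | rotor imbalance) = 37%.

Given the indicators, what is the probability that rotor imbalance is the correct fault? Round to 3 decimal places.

Multiply each prior by the joint likelihood of the indicator pattern:
  blade erosion: 0.238 × 0.39 × 0.87 = 0.080753
  shaft misalignment: 0.157 × 0.14 × 0.59 = 0.012968
  impeller damage: 0.307 × 0.09 × 0.57 = 0.015749
  electrical fault: 0.128 × 0.88 × 0.30 = 0.033792
  rotor imbalance: 0.170 × 0.57 × 0.37 = 0.035853
Marginal likelihood of the evidence = 0.17912.
P(rotor imbalance | evidence) = 0.035853 / 0.17912 ≈ 0.200.

0.200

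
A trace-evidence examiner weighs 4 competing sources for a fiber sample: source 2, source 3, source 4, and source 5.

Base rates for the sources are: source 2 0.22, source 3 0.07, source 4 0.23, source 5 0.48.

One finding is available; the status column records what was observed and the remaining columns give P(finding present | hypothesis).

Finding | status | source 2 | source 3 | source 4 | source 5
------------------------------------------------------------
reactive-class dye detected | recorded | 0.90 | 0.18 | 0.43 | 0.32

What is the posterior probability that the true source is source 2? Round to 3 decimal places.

By Bayes' rule, the unnormalized weight for each hypothesis is prior × likelihood:
  source 2: 0.22 × 0.90 = 0.198
  source 3: 0.07 × 0.18 = 0.0126
  source 4: 0.23 × 0.43 = 0.0989
  source 5: 0.48 × 0.32 = 0.1536
Normalizing constant Z = 0.198 + 0.0126 + 0.0989 + 0.1536 = 0.4631.
P(source 2 | evidence) = 0.198 / 0.4631 ≈ 0.428.

0.428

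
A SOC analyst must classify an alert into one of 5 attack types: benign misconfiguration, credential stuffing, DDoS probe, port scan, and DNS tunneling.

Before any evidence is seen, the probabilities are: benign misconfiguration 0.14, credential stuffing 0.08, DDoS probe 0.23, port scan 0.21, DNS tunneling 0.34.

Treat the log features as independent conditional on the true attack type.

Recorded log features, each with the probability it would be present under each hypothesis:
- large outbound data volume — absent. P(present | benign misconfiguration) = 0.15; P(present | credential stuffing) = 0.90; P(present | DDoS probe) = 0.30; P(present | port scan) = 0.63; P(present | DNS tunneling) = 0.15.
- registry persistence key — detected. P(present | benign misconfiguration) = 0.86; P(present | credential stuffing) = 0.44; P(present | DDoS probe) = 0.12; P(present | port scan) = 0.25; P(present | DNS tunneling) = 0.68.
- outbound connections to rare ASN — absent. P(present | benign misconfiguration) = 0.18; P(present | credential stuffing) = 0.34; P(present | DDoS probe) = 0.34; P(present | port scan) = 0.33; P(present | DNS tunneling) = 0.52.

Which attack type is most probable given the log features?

Multiply each prior by the joint likelihood of the log feature pattern (using 1 − P(present | H) for each absent log feature):
  benign misconfiguration: 0.14 × (1 − 0.15) × 0.86 × (1 − 0.18) = 0.083919
  credential stuffing: 0.08 × (1 − 0.90) × 0.44 × (1 − 0.34) = 0.0023232
  DDoS probe: 0.23 × (1 − 0.30) × 0.12 × (1 − 0.34) = 0.012751
  port scan: 0.21 × (1 − 0.63) × 0.25 × (1 − 0.33) = 0.013015
  DNS tunneling: 0.34 × (1 − 0.15) × 0.68 × (1 − 0.52) = 0.09433
Marginal likelihood of the evidence = 0.20634.
P(benign misconfiguration | evidence) ≈ 0.083919 / 0.20634 ≈ 0.407
P(credential stuffing | evidence) ≈ 0.0023232 / 0.20634 ≈ 0.011
P(DDoS probe | evidence) ≈ 0.012751 / 0.20634 ≈ 0.062
P(port scan | evidence) ≈ 0.013015 / 0.20634 ≈ 0.063
P(DNS tunneling | evidence) ≈ 0.09433 / 0.20634 ≈ 0.457
The largest is 0.457, so DNS tunneling is most probable.

DNS tunneling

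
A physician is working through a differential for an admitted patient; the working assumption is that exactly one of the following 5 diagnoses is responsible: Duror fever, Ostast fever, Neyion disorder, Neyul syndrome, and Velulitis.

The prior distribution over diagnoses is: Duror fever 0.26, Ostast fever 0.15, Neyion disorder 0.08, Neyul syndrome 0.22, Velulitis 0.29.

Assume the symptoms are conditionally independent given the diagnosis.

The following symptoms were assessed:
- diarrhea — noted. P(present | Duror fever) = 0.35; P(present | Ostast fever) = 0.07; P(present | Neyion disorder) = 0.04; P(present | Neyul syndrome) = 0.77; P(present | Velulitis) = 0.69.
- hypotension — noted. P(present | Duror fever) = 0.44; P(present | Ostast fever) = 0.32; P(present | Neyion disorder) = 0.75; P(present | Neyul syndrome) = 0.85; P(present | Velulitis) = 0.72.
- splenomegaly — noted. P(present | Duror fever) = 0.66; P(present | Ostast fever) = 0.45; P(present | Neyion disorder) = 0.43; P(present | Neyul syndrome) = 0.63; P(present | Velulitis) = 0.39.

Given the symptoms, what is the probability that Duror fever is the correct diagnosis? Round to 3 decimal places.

0.150

By Bayes' rule with conditional independence, the unnormalized weight for each hypothesis is prior × ∏ likelihoods:
  Duror fever: 0.26 × 0.35 × 0.44 × 0.66 = 0.026426
  Ostast fever: 0.15 × 0.07 × 0.32 × 0.45 = 0.001512
  Neyion disorder: 0.08 × 0.04 × 0.75 × 0.43 = 0.001032
  Neyul syndrome: 0.22 × 0.77 × 0.85 × 0.63 = 0.090714
  Velulitis: 0.29 × 0.69 × 0.72 × 0.39 = 0.056188
Normalizing constant Z = 0.026426 + 0.001512 + 0.001032 + 0.090714 + 0.056188 = 0.17587.
P(Duror fever | evidence) = 0.026426 / 0.17587 ≈ 0.150.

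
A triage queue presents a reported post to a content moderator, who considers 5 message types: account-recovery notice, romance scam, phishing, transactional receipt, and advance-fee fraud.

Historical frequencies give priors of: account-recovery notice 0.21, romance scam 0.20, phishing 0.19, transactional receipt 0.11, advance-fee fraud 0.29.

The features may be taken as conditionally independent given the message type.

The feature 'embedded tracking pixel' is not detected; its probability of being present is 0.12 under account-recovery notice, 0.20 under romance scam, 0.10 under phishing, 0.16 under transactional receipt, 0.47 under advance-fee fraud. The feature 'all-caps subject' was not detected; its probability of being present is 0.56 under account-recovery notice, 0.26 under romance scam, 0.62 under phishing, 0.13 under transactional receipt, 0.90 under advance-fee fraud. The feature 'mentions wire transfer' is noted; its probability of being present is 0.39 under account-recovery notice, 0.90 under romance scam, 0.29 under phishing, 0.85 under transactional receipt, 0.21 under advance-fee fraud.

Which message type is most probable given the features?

Multiply each prior by the joint likelihood of the feature pattern (using 1 − P(present | H) for each absent feature):
  account-recovery notice: 0.21 × (1 − 0.12) × (1 − 0.56) × 0.39 = 0.031712
  romance scam: 0.20 × (1 − 0.20) × (1 − 0.26) × 0.90 = 0.10656
  phishing: 0.19 × (1 − 0.10) × (1 − 0.62) × 0.29 = 0.018844
  transactional receipt: 0.11 × (1 − 0.16) × (1 − 0.13) × 0.85 = 0.06833
  advance-fee fraud: 0.29 × (1 − 0.47) × (1 − 0.90) × 0.21 = 0.0032277
The unnormalized weights sum to 0.22867.
P(account-recovery notice | evidence) ≈ 0.031712 / 0.22867 ≈ 0.139
P(romance scam | evidence) ≈ 0.10656 / 0.22867 ≈ 0.466
P(phishing | evidence) ≈ 0.018844 / 0.22867 ≈ 0.082
P(transactional receipt | evidence) ≈ 0.06833 / 0.22867 ≈ 0.299
P(advance-fee fraud | evidence) ≈ 0.0032277 / 0.22867 ≈ 0.014
The largest is 0.466, so romance scam is most probable.

romance scam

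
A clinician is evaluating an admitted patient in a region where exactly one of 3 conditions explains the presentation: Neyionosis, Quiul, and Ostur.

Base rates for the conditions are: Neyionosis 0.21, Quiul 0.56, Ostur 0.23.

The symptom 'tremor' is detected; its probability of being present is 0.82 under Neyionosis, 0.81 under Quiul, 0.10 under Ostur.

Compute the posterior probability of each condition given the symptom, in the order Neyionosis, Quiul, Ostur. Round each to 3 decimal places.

For each hypothesis, the unnormalized posterior weight is prior × likelihood:
  Neyionosis: 0.21 × 0.82 = 0.1722
  Quiul: 0.56 × 0.81 = 0.4536
  Ostur: 0.23 × 0.10 = 0.023
Normalizing constant Z = 0.1722 + 0.4536 + 0.023 = 0.6488.
P(Neyionosis | evidence) = 0.1722 / 0.6488 ≈ 0.265
P(Quiul | evidence) = 0.4536 / 0.6488 ≈ 0.699
P(Ostur | evidence) = 0.023 / 0.6488 ≈ 0.035

0.265, 0.699, 0.035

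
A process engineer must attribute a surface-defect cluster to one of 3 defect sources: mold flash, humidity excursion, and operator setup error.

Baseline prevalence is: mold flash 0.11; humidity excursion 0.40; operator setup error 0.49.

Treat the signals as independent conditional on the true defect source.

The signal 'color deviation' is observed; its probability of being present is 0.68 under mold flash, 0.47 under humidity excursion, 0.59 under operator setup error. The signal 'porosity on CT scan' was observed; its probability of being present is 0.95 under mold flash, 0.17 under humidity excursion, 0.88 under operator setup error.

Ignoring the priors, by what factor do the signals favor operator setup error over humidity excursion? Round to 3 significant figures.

6.50

Joint likelihood of the signal pattern under each hypothesis:
  operator setup error: 0.59 × 0.88 = 0.5192
  humidity excursion: 0.47 × 0.17 = 0.0799
Bayes factor = 0.5192 / 0.0799 ≈ 6.50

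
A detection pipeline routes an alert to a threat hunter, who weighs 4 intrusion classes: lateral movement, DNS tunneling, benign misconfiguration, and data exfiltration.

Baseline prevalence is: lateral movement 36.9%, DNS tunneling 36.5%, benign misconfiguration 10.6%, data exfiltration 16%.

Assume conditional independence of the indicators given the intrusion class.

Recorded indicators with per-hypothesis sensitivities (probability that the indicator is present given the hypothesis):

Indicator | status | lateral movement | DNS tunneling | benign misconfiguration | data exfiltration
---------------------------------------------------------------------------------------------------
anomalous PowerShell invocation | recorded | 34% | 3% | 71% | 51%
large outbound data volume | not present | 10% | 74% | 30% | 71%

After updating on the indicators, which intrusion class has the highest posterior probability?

Multiply each prior by the joint likelihood of the indicator pattern (using 1 − P(present | H) for each absent indicator):
  lateral movement: 0.369 × 0.34 × (1 − 0.10) = 0.11291
  DNS tunneling: 0.365 × 0.03 × (1 − 0.74) = 0.002847
  benign misconfiguration: 0.106 × 0.71 × (1 − 0.30) = 0.052682
  data exfiltration: 0.160 × 0.51 × (1 − 0.71) = 0.023664
Normalizing constant Z = 0.11291 + 0.002847 + 0.052682 + 0.023664 = 0.19211.
P(lateral movement | evidence) ≈ 0.11291 / 0.19211 ≈ 0.588
P(DNS tunneling | evidence) ≈ 0.002847 / 0.19211 ≈ 0.015
P(benign misconfiguration | evidence) ≈ 0.052682 / 0.19211 ≈ 0.274
P(data exfiltration | evidence) ≈ 0.023664 / 0.19211 ≈ 0.123
The largest is 0.588, so lateral movement is most probable.

lateral movement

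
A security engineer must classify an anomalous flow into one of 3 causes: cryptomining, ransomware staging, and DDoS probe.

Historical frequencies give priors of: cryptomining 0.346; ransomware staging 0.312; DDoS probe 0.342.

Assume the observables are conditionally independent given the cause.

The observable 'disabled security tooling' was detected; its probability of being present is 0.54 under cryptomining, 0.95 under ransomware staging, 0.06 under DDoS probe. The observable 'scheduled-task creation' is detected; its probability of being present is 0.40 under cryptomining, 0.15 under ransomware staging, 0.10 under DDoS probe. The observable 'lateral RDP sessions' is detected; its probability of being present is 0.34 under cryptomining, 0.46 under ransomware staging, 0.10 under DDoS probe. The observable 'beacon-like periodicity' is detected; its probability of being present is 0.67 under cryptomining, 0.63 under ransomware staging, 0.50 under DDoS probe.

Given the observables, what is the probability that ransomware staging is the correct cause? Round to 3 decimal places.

0.429

By Bayes' rule with conditional independence, the unnormalized weight for each hypothesis is prior × ∏ likelihoods:
  cryptomining: 0.346 × 0.54 × 0.40 × 0.34 × 0.67 = 0.017025
  ransomware staging: 0.312 × 0.95 × 0.15 × 0.46 × 0.63 = 0.012885
  DDoS probe: 0.342 × 0.06 × 0.10 × 0.10 × 0.50 = 0.0001026
The unnormalized weights sum to 0.030012.
P(ransomware staging | evidence) = 0.012885 / 0.030012 ≈ 0.429.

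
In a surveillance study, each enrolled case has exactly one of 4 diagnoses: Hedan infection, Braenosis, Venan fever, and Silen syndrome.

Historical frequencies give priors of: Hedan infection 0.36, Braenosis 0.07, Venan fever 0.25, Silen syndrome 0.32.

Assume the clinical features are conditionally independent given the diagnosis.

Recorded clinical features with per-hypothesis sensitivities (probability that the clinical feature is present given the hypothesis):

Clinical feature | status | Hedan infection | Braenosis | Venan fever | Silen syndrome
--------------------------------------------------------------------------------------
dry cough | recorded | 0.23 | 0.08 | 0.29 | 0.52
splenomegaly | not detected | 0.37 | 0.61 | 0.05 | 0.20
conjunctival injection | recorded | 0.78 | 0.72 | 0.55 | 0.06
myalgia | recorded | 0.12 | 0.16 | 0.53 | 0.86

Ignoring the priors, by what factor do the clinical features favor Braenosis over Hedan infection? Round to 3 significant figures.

The Bayes factor is the ratio of the joint likelihoods of the clinical feature pattern under the two hypotheses (using 1 − P(present | H) for each absent clinical feature).
  Braenosis: 0.08 × (1 − 0.61) × 0.72 × 0.16 = 0.0035942
  Hedan infection: 0.23 × (1 − 0.37) × 0.78 × 0.12 = 0.013563
Bayes factor = 0.0035942 / 0.013563 ≈ 0.265

0.265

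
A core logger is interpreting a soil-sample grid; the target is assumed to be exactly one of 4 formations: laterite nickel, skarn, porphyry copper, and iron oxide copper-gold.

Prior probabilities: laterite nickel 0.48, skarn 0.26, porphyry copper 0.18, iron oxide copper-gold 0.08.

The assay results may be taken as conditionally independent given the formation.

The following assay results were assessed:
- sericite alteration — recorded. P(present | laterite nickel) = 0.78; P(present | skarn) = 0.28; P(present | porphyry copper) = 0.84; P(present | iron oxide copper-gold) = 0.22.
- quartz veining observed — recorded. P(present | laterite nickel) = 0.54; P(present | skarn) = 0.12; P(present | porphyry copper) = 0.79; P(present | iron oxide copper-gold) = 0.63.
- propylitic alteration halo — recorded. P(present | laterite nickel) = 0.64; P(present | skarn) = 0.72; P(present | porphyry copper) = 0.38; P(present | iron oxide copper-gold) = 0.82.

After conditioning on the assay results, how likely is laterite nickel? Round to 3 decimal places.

For each hypothesis, the unnormalized posterior weight is prior × product of the assay result likelihoods:
  laterite nickel: 0.48 × 0.78 × 0.54 × 0.64 = 0.12939
  skarn: 0.26 × 0.28 × 0.12 × 0.72 = 0.0062899
  porphyry copper: 0.18 × 0.84 × 0.79 × 0.38 = 0.04539
  iron oxide copper-gold: 0.08 × 0.22 × 0.63 × 0.82 = 0.0090922
The unnormalized weights sum to 0.19016.
P(laterite nickel | evidence) = 0.12939 / 0.19016 ≈ 0.680.

0.680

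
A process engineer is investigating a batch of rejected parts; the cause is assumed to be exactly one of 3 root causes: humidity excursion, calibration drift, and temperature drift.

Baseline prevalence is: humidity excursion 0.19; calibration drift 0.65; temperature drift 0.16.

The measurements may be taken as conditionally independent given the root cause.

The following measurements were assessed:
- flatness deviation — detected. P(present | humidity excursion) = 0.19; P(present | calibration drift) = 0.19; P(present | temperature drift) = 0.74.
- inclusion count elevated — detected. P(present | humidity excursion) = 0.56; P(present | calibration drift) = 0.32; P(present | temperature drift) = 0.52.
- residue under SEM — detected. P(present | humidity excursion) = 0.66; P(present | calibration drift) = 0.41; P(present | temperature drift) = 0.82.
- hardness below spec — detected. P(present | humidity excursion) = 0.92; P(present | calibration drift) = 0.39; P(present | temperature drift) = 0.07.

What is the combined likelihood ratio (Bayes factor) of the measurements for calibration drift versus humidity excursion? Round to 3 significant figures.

0.150

Take the product of per-measurement likelihoods under each hypothesis, then divide.
  calibration drift: 0.19 × 0.32 × 0.41 × 0.39 = 0.0097219
  humidity excursion: 0.19 × 0.56 × 0.66 × 0.92 = 0.064606
Bayes factor = 0.0097219 / 0.064606 ≈ 0.150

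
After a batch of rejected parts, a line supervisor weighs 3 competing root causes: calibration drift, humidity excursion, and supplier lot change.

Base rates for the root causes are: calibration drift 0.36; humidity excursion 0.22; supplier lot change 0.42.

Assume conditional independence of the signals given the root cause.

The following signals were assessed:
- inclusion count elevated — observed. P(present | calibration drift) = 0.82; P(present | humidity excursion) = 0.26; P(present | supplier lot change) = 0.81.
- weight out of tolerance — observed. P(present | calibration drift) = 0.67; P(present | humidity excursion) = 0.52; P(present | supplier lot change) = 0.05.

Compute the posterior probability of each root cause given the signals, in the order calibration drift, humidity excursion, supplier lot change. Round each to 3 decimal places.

0.809, 0.122, 0.070

By Bayes' rule with conditional independence, the unnormalized weight for each hypothesis is prior × ∏ likelihoods:
  calibration drift: 0.36 × 0.82 × 0.67 = 0.19778
  humidity excursion: 0.22 × 0.26 × 0.52 = 0.029744
  supplier lot change: 0.42 × 0.81 × 0.05 = 0.01701
The unnormalized weights sum to 0.24454.
P(calibration drift | evidence) = 0.19778 / 0.24454 ≈ 0.809
P(humidity excursion | evidence) = 0.029744 / 0.24454 ≈ 0.122
P(supplier lot change | evidence) = 0.01701 / 0.24454 ≈ 0.070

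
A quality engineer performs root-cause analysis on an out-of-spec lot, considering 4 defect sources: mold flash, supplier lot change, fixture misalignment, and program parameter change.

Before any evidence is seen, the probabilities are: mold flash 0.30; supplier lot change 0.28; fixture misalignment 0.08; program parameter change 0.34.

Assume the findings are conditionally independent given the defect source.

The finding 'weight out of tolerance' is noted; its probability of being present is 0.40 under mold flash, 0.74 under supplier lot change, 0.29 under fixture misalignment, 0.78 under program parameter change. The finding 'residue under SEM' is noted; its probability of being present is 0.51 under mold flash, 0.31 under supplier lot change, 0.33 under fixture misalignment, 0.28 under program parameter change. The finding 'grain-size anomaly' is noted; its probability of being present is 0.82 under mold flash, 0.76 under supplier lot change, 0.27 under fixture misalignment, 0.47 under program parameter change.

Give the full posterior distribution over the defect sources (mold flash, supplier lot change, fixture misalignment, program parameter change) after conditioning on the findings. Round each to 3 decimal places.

Multiply each prior by the joint likelihood of the evidence pattern:
  mold flash: 0.30 × 0.40 × 0.51 × 0.82 = 0.050184
  supplier lot change: 0.28 × 0.74 × 0.31 × 0.76 = 0.048816
  fixture misalignment: 0.08 × 0.29 × 0.33 × 0.27 = 0.0020671
  program parameter change: 0.34 × 0.78 × 0.28 × 0.47 = 0.0349
The unnormalized weights sum to 0.13597.
P(mold flash | evidence) = 0.050184 / 0.13597 ≈ 0.369
P(supplier lot change | evidence) = 0.048816 / 0.13597 ≈ 0.359
P(fixture misalignment | evidence) = 0.0020671 / 0.13597 ≈ 0.015
P(program parameter change | evidence) = 0.0349 / 0.13597 ≈ 0.257

0.369, 0.359, 0.015, 0.257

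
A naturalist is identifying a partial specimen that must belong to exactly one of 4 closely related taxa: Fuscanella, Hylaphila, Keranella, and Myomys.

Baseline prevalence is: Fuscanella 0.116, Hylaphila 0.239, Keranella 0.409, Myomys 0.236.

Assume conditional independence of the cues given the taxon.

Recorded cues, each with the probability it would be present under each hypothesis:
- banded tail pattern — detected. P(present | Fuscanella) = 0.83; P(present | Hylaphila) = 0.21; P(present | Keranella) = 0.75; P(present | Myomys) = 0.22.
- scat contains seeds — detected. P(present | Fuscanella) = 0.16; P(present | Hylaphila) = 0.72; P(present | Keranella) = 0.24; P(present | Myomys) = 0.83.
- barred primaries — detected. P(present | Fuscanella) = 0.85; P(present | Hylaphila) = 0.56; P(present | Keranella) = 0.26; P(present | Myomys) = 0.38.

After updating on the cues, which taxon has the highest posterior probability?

Multiply each prior by the joint likelihood of the cue pattern:
  Fuscanella: 0.116 × 0.83 × 0.16 × 0.85 = 0.013094
  Hylaphila: 0.239 × 0.21 × 0.72 × 0.56 = 0.020237
  Keranella: 0.409 × 0.75 × 0.24 × 0.26 = 0.019141
  Myomys: 0.236 × 0.22 × 0.83 × 0.38 = 0.016376
Marginal likelihood of the evidence = 0.068847.
P(Fuscanella | evidence) ≈ 0.013094 / 0.068847 ≈ 0.190
P(Hylaphila | evidence) ≈ 0.020237 / 0.068847 ≈ 0.294
P(Keranella | evidence) ≈ 0.019141 / 0.068847 ≈ 0.278
P(Myomys | evidence) ≈ 0.016376 / 0.068847 ≈ 0.238
The largest is 0.294, so Hylaphila is most probable.

Hylaphila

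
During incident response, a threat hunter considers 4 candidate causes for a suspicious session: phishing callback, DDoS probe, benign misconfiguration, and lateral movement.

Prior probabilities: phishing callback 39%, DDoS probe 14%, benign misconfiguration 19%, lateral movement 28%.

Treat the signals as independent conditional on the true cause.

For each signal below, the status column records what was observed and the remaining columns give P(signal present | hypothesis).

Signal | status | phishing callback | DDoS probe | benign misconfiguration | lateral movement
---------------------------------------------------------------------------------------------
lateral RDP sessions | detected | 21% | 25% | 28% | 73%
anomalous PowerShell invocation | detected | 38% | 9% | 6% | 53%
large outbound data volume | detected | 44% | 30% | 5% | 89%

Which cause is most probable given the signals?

lateral movement

By Bayes' rule with conditional independence, the unnormalized weight for each hypothesis is prior × ∏ likelihoods:
  phishing callback: 0.39 × 0.21 × 0.38 × 0.44 = 0.013694
  DDoS probe: 0.14 × 0.25 × 0.09 × 0.30 = 0.000945
  benign misconfiguration: 0.19 × 0.28 × 0.06 × 0.05 = 0.0001596
  lateral movement: 0.28 × 0.73 × 0.53 × 0.89 = 0.096415
Normalizing constant Z = 0.013694 + 0.000945 + 0.0001596 + 0.096415 = 0.11121.
P(phishing callback | evidence) ≈ 0.013694 / 0.11121 ≈ 0.123
P(DDoS probe | evidence) ≈ 0.000945 / 0.11121 ≈ 0.008
P(benign misconfiguration | evidence) ≈ 0.0001596 / 0.11121 ≈ 0.001
P(lateral movement | evidence) ≈ 0.096415 / 0.11121 ≈ 0.867
The largest is 0.867, so lateral movement is most probable.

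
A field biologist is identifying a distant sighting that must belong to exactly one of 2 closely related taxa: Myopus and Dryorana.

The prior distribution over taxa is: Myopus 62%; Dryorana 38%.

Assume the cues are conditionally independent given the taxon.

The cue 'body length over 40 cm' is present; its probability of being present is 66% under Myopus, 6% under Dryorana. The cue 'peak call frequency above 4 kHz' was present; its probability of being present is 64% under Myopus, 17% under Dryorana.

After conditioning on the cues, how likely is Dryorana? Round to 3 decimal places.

0.015

For each hypothesis, the unnormalized posterior weight is prior × product of the cue likelihoods:
  Myopus: 0.62 × 0.66 × 0.64 = 0.26189
  Dryorana: 0.38 × 0.06 × 0.17 = 0.003876
The unnormalized weights sum to 0.26576.
P(Dryorana | evidence) = 0.003876 / 0.26576 ≈ 0.015.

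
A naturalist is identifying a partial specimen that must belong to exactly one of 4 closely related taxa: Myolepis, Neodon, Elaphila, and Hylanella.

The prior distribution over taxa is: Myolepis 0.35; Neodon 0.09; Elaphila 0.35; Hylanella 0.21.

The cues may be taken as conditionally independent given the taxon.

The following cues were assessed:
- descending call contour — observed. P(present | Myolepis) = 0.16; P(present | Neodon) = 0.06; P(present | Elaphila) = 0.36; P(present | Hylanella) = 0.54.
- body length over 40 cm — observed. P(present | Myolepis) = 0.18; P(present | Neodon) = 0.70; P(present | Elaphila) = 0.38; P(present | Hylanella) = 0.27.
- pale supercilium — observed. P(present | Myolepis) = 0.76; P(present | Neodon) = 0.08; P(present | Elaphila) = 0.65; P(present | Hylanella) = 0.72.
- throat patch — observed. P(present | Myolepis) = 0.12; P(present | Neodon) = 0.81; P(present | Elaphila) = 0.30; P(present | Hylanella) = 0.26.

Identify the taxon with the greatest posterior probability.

Elaphila

Multiply each prior by the joint likelihood of the cue pattern:
  Myolepis: 0.35 × 0.16 × 0.18 × 0.76 × 0.12 = 0.0009193
  Neodon: 0.09 × 0.06 × 0.70 × 0.08 × 0.81 = 0.00024494
  Elaphila: 0.35 × 0.36 × 0.38 × 0.65 × 0.30 = 0.0093366
  Hylanella: 0.21 × 0.54 × 0.27 × 0.72 × 0.26 = 0.0057317
Normalizing constant Z = 0.0009193 + 0.00024494 + 0.0093366 + 0.0057317 = 0.016233.
P(Myolepis | evidence) ≈ 0.0009193 / 0.016233 ≈ 0.057
P(Neodon | evidence) ≈ 0.00024494 / 0.016233 ≈ 0.015
P(Elaphila | evidence) ≈ 0.0093366 / 0.016233 ≈ 0.575
P(Hylanella | evidence) ≈ 0.0057317 / 0.016233 ≈ 0.353
The largest is 0.575, so Elaphila is most probable.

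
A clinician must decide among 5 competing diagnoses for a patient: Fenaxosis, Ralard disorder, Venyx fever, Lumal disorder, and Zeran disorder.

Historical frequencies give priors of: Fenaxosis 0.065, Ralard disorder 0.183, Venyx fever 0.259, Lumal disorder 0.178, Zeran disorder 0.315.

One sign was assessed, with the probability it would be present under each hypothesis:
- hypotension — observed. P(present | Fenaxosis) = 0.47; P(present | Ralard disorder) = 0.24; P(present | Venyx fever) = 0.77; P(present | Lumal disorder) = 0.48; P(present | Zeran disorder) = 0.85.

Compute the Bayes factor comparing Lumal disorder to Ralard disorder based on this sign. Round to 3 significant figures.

Likelihood of this sign under each hypothesis:
  Lumal disorder: 0.48
  Ralard disorder: 0.24
Bayes factor = 0.48 / 0.24 ≈ 2.00

2.00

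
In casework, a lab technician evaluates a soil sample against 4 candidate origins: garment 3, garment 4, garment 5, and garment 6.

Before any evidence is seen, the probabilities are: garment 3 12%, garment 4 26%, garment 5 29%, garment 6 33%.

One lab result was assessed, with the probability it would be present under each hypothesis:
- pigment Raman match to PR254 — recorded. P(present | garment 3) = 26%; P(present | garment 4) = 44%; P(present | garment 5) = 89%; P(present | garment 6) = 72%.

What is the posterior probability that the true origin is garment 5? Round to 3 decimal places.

Multiply each prior by the likelihood of the lab result:
  garment 3: 0.12 × 0.26 = 0.0312
  garment 4: 0.26 × 0.44 = 0.1144
  garment 5: 0.29 × 0.89 = 0.2581
  garment 6: 0.33 × 0.72 = 0.2376
Marginal likelihood of the evidence = 0.6413.
P(garment 5 | evidence) = 0.2581 / 0.6413 ≈ 0.402.

0.402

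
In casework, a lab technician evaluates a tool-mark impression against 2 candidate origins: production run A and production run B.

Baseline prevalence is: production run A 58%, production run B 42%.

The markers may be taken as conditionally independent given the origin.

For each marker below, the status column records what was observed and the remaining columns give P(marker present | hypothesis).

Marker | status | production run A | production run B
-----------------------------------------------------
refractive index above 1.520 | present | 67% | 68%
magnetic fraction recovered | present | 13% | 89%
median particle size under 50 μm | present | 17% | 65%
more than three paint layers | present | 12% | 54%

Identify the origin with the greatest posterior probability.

Multiply each prior by the joint likelihood of the marker pattern:
  production run A: 0.58 × 0.67 × 0.13 × 0.17 × 0.12 = 0.0010306
  production run B: 0.42 × 0.68 × 0.89 × 0.65 × 0.54 = 0.089219
Normalizing constant Z = 0.0010306 + 0.089219 = 0.090249.
P(production run A | evidence) ≈ 0.0010306 / 0.090249 ≈ 0.011
P(production run B | evidence) ≈ 0.089219 / 0.090249 ≈ 0.989
The largest is 0.989, so production run B is most probable.

production run B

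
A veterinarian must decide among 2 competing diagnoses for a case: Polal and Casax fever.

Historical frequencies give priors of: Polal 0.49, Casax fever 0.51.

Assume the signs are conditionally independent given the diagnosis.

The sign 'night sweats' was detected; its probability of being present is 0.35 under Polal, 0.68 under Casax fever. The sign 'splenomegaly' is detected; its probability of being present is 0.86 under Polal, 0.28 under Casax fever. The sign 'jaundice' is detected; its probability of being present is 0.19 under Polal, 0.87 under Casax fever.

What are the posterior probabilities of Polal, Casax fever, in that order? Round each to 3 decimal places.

0.249, 0.751

For each hypothesis, the unnormalized posterior weight is prior × product of the sign likelihoods:
  Polal: 0.49 × 0.35 × 0.86 × 0.19 = 0.028023
  Casax fever: 0.51 × 0.68 × 0.28 × 0.87 = 0.08448
Normalizing constant Z = 0.028023 + 0.08448 = 0.1125.
P(Polal | evidence) = 0.028023 / 0.1125 ≈ 0.249
P(Casax fever | evidence) = 0.08448 / 0.1125 ≈ 0.751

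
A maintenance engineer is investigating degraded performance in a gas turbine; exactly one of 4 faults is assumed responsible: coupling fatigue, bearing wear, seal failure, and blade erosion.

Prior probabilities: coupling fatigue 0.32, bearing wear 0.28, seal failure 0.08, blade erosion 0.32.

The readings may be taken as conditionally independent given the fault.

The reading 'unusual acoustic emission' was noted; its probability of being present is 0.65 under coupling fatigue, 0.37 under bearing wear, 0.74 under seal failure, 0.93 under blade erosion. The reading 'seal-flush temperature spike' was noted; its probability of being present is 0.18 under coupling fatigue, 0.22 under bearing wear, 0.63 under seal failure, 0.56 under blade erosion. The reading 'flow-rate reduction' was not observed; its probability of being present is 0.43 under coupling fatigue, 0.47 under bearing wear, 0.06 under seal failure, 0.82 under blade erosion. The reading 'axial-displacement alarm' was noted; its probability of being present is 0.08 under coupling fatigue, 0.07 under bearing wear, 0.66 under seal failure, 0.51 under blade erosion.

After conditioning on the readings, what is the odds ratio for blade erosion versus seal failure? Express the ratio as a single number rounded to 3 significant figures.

Posterior odds equal prior odds times the likelihood ratio; only the two competing hypotheses matter (using 1 − P(present | H) for each absent reading).
  blade erosion: 0.32 × 0.93 × 0.56 × (1 − 0.82) × 0.51 = 0.015299
  seal failure: 0.08 × 0.74 × 0.63 × (1 − 0.06) × 0.66 = 0.023138
Posterior odds = 0.015299 / 0.023138 ≈ 0.661.

0.661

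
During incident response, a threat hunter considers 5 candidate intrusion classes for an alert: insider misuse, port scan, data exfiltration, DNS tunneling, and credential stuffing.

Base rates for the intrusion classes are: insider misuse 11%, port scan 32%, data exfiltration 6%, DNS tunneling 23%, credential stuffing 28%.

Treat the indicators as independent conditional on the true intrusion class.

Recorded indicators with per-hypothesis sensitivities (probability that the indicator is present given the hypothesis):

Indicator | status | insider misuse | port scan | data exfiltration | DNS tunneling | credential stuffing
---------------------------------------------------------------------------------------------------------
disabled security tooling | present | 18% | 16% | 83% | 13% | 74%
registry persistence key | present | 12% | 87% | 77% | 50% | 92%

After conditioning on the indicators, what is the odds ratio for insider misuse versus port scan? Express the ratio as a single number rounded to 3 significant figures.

0.0533

Unnormalized posterior weight (prior times the indicator likelihoods) for each of the two hypotheses:
  insider misuse: 0.11 × 0.18 × 0.12 = 0.002376
  port scan: 0.32 × 0.16 × 0.87 = 0.044544
Odds(insider misuse : port scan) = 0.002376 / 0.044544 ≈ 0.0533.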